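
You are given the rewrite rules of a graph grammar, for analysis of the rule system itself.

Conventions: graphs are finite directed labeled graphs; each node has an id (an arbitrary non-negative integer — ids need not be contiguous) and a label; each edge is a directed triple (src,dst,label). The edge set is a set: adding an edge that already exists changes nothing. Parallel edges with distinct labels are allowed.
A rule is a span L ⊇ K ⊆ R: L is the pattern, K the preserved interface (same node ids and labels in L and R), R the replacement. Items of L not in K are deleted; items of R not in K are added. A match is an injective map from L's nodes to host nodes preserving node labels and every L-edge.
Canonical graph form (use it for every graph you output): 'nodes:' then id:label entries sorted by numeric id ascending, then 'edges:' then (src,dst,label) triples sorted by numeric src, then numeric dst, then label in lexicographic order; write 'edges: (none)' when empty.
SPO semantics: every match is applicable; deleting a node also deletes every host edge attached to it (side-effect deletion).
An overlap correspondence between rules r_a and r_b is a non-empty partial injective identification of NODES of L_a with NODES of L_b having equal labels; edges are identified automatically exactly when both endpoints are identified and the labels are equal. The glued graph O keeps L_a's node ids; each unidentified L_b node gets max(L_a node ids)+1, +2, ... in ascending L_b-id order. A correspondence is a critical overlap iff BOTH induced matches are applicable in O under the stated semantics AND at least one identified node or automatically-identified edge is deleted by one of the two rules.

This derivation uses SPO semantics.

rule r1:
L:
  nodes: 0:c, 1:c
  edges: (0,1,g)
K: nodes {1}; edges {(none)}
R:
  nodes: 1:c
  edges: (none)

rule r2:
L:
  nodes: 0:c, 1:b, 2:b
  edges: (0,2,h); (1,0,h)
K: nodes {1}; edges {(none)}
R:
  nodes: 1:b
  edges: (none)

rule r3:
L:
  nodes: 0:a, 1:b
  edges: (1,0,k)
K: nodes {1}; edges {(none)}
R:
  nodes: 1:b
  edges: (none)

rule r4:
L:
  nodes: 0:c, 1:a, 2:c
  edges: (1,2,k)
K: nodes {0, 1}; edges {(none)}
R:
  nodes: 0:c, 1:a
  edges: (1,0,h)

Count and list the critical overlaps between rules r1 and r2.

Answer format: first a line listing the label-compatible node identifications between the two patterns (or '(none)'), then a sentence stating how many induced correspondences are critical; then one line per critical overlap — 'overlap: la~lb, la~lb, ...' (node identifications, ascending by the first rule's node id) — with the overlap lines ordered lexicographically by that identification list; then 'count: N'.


label-compatible node identifications between L(r1) and L(r2): 0~0, 1~0
2 of the induced correspondences are critical overlaps of r1 and r2.
overlap: 0~0
overlap: 1~0
count: 2


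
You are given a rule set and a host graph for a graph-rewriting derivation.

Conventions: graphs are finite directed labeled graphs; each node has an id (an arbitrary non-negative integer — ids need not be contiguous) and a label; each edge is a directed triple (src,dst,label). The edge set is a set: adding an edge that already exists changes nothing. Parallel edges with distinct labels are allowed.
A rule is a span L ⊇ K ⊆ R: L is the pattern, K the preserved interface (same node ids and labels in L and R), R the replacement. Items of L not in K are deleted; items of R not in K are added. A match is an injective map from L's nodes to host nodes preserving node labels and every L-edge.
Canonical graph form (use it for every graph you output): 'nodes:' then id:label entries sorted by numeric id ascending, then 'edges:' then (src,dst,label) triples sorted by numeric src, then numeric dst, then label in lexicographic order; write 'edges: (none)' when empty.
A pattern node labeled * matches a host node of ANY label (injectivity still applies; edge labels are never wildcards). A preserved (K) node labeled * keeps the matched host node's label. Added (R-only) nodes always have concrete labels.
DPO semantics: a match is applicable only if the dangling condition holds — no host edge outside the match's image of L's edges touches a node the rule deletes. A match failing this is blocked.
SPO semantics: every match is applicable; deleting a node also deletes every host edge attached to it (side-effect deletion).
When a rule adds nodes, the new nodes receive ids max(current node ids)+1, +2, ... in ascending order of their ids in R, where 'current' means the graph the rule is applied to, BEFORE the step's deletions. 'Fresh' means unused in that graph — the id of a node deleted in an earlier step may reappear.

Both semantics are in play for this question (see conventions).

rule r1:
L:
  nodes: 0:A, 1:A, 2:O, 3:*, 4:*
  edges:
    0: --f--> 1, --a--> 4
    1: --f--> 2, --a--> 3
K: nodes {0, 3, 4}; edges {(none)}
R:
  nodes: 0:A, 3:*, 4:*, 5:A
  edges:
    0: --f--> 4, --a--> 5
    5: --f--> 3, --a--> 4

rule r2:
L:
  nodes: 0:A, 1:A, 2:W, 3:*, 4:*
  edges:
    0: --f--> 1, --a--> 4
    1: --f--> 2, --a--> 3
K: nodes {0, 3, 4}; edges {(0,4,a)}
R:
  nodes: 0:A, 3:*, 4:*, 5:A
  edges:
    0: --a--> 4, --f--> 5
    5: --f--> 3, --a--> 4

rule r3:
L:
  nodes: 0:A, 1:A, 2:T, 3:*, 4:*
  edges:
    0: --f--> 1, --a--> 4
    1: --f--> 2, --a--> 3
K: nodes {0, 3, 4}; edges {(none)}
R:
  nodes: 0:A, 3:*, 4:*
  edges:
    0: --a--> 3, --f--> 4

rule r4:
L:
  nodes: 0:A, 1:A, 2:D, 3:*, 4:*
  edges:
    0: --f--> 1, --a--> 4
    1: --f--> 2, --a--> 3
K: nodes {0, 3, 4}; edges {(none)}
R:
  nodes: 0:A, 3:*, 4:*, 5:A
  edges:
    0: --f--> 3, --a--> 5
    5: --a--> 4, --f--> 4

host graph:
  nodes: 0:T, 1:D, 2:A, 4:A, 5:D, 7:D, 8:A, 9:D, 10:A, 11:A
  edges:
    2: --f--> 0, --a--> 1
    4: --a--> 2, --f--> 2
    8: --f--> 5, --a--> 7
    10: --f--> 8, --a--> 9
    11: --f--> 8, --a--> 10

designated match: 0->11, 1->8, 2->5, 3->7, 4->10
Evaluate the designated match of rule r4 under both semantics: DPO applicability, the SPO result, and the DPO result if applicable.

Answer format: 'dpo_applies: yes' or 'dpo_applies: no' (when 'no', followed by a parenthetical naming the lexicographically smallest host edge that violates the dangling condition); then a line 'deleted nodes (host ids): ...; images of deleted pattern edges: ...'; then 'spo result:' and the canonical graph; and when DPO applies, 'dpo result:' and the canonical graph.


dpo_applies: no
(the rule deletes node 8, which keeps host edge (10,8,f) outside the match image — the dangling condition fails, DPO blocks; SPO proceeds and side-deletes such edges)
deleted nodes (host ids): 5, 8; images of deleted pattern edges: (8,5,f); (8,7,a); (11,8,f); (11,10,a)
spo result:
nodes: 0:T, 1:D, 2:A, 4:A, 7:D, 9:D, 10:A, 11:A, 12:A
edges: (2,0,f); (2,1,a); (4,2,a); (4,2,f); (10,9,a); (11,7,f); (11,12,a); (12,10,a); (12,10,f)


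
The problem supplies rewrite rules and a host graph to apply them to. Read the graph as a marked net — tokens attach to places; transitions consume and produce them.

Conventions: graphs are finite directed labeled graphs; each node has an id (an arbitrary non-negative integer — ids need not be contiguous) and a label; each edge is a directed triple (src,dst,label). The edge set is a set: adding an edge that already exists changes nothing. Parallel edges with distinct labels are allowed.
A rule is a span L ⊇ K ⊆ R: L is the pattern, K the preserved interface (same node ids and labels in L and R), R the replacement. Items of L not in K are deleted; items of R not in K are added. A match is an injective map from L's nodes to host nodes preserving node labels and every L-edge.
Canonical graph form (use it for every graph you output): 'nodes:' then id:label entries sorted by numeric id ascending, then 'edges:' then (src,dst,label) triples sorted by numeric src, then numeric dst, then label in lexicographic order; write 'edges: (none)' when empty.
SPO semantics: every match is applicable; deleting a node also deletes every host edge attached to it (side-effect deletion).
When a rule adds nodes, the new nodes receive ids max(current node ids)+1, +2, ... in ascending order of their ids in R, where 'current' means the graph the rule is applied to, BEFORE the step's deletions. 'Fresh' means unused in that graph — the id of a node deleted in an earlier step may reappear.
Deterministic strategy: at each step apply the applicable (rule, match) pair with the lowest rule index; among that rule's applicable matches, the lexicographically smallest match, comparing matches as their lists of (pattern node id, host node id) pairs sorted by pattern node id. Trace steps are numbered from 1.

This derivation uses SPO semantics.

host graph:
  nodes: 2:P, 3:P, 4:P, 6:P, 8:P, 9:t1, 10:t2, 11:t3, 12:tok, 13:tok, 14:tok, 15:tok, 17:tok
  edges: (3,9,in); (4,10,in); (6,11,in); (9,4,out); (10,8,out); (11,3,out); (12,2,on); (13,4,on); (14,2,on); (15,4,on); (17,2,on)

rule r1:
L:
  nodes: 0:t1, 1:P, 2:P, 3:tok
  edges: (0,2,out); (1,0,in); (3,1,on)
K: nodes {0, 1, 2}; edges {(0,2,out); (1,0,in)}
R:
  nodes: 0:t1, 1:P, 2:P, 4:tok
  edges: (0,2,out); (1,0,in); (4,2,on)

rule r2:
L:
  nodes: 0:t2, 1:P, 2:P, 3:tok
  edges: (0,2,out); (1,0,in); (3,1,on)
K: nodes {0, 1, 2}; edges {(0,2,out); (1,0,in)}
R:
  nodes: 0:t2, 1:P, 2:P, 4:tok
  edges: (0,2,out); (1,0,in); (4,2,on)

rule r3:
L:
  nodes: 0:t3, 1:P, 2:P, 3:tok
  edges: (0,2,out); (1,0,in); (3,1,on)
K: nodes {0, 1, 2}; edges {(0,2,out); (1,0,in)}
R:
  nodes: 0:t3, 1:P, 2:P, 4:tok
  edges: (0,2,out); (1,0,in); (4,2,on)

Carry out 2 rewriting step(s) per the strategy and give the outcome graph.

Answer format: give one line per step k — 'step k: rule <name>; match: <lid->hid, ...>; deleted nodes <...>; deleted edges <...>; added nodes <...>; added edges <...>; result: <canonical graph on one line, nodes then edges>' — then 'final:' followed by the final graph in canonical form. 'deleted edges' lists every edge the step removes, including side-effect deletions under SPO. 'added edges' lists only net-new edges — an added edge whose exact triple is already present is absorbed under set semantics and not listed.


step 1: rule r2; match: 0->10, 1->4, 2->8, 3->13; deleted nodes 13; deleted edges (13,4,on); added nodes 18; added edges (18,8,on); result: nodes: 2:P, 3:P, 4:P, 6:P, 8:P, 9:t1, 10:t2, 11:t3, 12:tok, 14:tok, 15:tok, 17:tok, 18:tok edges: (3,9,in); (4,10,in); (6,11,in); (9,4,out); (10,8,out); (11,3,out); (12,2,on); (14,2,on); (15,4,on); (17,2,on); (18,8,on)
step 2: rule r2; match: 0->10, 1->4, 2->8, 3->15; deleted nodes 15; deleted edges (15,4,on); added nodes 19; added edges (19,8,on); result: nodes: 2:P, 3:P, 4:P, 6:P, 8:P, 9:t1, 10:t2, 11:t3, 12:tok, 14:tok, 17:tok, 18:tok, 19:tok edges: (3,9,in); (4,10,in); (6,11,in); (9,4,out); (10,8,out); (11,3,out); (12,2,on); (14,2,on); (17,2,on); (18,8,on); (19,8,on)
final:
nodes: 2:P, 3:P, 4:P, 6:P, 8:P, 9:t1, 10:t2, 11:t3, 12:tok, 14:tok, 17:tok, 18:tok, 19:tok
edges: (3,9,in); (4,10,in); (6,11,in); (9,4,out); (10,8,out); (11,3,out); (12,2,on); (14,2,on); (17,2,on); (18,8,on); (19,8,on)


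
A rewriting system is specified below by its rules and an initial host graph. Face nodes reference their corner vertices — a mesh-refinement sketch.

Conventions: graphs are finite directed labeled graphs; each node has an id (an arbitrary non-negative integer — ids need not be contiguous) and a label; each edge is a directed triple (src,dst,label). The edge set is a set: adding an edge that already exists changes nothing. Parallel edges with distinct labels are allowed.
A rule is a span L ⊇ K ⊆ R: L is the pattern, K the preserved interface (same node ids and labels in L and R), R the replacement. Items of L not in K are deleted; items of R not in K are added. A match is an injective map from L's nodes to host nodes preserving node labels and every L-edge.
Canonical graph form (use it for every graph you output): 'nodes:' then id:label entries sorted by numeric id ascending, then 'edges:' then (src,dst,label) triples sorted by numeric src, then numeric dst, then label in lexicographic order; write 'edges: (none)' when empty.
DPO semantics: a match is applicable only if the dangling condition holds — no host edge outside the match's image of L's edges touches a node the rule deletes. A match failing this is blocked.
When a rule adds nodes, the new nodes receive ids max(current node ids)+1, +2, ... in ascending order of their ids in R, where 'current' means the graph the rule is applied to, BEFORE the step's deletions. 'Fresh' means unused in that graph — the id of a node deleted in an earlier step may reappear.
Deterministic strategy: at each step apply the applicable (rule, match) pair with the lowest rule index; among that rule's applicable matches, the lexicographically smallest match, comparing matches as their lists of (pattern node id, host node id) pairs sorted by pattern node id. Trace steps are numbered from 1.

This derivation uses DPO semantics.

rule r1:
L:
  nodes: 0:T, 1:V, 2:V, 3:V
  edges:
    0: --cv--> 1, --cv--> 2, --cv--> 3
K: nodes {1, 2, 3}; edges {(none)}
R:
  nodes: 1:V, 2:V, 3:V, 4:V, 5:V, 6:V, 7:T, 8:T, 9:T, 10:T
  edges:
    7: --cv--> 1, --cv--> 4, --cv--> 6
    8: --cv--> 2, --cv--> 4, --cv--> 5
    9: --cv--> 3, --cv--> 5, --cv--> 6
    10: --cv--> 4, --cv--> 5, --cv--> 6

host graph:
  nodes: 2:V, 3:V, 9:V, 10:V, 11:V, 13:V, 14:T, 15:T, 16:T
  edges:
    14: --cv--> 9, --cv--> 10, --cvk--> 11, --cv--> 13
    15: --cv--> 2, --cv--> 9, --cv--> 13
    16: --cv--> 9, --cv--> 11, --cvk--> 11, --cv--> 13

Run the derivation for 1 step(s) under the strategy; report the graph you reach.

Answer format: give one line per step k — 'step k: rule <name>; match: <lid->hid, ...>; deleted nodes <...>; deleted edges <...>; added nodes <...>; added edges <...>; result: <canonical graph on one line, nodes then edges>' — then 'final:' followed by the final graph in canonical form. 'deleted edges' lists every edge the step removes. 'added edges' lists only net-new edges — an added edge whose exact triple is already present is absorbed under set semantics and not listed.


step 1: rule r1; match: 0->15, 1->2, 2->9, 3->13; deleted nodes 15; deleted edges (15,2,cv); (15,9,cv); (15,13,cv); added nodes 17, 18, 19, 20, 21, 22, 23; added edges (20,2,cv); (20,17,cv); (20,19,cv); (21,9,cv); (21,17,cv); (21,18,cv); (22,13,cv); (22,18,cv); (22,19,cv); (23,17,cv); (23,18,cv); (23,19,cv); result: nodes: 2:V, 3:V, 9:V, 10:V, 11:V, 13:V, 14:T, 16:T, 17:V, 18:V, 19:V, 20:T, 21:T, 22:T, 23:T edges: (14,9,cv); (14,10,cv); (14,11,cvk); (14,13,cv); (16,9,cv); (16,11,cv); (16,11,cvk); (16,13,cv); (20,2,cv); (20,17,cv); (20,19,cv); (21,9,cv); (21,17,cv); (21,18,cv); (22,13,cv); (22,18,cv); (22,19,cv); (23,17,cv); (23,18,cv); (23,19,cv)
final:
nodes: 2:V, 3:V, 9:V, 10:V, 11:V, 13:V, 14:T, 16:T, 17:V, 18:V, 19:V, 20:T, 21:T, 22:T, 23:T
edges: (14,9,cv); (14,10,cv); (14,11,cvk); (14,13,cv); (16,9,cv); (16,11,cv); (16,11,cvk); (16,13,cv); (20,2,cv); (20,17,cv); (20,19,cv); (21,9,cv); (21,17,cv); (21,18,cv); (22,13,cv); (22,18,cv); (22,19,cv); (23,17,cv); (23,18,cv); (23,19,cv)


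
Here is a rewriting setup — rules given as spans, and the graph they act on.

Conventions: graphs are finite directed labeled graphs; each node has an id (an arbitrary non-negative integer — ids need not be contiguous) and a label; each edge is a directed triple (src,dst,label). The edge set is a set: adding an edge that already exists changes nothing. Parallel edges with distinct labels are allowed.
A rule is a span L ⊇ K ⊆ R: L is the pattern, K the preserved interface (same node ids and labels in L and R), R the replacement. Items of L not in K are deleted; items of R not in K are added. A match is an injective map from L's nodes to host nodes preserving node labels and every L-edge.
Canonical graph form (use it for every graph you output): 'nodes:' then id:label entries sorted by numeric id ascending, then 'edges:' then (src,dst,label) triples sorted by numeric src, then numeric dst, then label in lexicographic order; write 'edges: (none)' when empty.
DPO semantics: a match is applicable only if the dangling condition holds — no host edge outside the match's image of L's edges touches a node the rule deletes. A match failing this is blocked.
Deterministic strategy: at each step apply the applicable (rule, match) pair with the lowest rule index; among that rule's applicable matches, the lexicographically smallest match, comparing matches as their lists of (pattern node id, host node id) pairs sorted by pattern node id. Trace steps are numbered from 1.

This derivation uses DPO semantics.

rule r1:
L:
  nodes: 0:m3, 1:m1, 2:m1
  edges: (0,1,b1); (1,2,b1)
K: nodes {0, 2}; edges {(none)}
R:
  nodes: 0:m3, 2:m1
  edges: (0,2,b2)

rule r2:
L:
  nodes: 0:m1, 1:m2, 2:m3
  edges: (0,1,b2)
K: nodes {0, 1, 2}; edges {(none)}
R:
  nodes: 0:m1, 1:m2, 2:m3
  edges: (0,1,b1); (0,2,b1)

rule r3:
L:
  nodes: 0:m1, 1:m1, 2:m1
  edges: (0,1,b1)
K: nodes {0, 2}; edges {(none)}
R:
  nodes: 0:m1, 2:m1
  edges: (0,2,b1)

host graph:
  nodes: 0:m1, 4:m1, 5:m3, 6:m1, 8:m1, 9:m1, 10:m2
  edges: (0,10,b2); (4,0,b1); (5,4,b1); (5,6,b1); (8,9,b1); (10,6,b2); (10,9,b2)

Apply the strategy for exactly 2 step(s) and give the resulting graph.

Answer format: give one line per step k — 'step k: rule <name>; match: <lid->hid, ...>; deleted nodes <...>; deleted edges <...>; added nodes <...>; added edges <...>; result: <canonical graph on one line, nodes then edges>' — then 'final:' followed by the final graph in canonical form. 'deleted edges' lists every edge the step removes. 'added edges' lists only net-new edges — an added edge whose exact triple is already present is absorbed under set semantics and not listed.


step 1: rule r1; match: 0->5, 1->4, 2->0; deleted nodes 4; deleted edges (4,0,b1); (5,4,b1); added nodes (none); added edges (5,0,b2); result: nodes: 0:m1, 5:m3, 6:m1, 8:m1, 9:m1, 10:m2 edges: (0,10,b2); (5,0,b2); (5,6,b1); (8,9,b1); (10,6,b2); (10,9,b2)
step 2: rule r2; match: 0->0, 1->10, 2->5; deleted nodes (none); deleted edges (0,10,b2); added nodes (none); added edges (0,5,b1); (0,10,b1); result: nodes: 0:m1, 5:m3, 6:m1, 8:m1, 9:m1, 10:m2 edges: (0,5,b1); (0,10,b1); (5,0,b2); (5,6,b1); (8,9,b1); (10,6,b2); (10,9,b2)
final:
nodes: 0:m1, 5:m3, 6:m1, 8:m1, 9:m1, 10:m2
edges: (0,5,b1); (0,10,b1); (5,0,b2); (5,6,b1); (8,9,b1); (10,6,b2); (10,9,b2)


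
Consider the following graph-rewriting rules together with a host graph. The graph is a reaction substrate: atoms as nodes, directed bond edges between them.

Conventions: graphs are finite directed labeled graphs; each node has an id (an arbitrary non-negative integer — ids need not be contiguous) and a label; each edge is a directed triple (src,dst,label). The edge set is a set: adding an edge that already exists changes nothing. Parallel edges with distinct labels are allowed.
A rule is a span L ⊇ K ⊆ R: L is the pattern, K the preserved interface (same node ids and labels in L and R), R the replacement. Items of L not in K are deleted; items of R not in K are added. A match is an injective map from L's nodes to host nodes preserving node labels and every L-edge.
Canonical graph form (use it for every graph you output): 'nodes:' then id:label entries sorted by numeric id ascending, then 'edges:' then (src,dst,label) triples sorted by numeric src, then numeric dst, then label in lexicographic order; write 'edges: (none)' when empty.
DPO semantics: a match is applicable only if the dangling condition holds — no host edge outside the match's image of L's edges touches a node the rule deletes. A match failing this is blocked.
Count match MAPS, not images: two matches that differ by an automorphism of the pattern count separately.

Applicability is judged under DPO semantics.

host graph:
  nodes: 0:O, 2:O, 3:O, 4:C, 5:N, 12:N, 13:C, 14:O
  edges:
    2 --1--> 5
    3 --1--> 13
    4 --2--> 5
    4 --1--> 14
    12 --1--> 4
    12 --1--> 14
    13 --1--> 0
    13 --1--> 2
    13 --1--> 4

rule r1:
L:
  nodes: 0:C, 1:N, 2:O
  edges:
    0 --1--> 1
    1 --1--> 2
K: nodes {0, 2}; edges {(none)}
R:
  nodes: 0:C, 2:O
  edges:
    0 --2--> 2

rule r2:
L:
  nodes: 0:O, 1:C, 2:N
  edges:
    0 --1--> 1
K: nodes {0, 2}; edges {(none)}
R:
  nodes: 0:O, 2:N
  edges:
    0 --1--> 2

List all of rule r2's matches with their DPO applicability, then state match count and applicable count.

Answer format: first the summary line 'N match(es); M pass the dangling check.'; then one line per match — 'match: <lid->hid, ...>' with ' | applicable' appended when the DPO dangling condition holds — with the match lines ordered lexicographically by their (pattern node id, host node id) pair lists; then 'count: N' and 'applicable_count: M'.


2 match(es); 0 pass the dangling check.
match: 0->3, 1->13, 2->5
match: 0->3, 1->13, 2->12
count: 2
applicable_count: 0


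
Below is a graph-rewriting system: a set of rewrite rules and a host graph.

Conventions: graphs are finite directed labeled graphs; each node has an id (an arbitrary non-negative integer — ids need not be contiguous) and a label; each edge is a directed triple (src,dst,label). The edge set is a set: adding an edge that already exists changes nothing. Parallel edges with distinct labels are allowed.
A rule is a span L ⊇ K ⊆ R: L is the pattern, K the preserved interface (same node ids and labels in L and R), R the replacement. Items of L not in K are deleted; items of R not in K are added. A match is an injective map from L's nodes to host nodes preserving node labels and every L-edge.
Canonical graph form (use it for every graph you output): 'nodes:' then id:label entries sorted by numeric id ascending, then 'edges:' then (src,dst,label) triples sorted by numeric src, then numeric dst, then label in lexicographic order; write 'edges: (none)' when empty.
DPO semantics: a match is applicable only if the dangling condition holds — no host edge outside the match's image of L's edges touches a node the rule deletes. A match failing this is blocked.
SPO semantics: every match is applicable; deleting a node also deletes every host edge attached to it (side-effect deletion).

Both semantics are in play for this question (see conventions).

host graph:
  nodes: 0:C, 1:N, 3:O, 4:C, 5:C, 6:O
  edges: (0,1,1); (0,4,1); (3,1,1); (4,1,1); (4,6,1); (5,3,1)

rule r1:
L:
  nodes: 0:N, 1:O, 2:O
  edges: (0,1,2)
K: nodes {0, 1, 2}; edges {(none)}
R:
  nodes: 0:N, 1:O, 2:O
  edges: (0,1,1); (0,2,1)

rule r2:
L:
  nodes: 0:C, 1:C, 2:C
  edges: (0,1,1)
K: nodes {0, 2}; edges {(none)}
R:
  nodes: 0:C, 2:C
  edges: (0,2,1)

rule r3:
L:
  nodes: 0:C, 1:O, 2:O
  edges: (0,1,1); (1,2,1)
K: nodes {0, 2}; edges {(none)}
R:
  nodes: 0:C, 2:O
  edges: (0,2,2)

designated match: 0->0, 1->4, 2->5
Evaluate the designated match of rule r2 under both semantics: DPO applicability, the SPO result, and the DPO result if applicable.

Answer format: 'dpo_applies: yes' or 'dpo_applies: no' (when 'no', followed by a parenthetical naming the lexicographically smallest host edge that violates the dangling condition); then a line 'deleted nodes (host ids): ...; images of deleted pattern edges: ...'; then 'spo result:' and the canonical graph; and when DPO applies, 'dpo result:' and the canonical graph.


dpo_applies: no
(the rule deletes node 4, which keeps host edge (4,1,1) outside the match image — the dangling condition fails, DPO blocks; SPO proceeds and side-deletes such edges)
deleted nodes (host ids): 4; images of deleted pattern edges: (0,4,1)
spo result:
nodes: 0:C, 1:N, 3:O, 5:C, 6:O
edges: (0,1,1); (0,5,1); (3,1,1); (5,3,1)


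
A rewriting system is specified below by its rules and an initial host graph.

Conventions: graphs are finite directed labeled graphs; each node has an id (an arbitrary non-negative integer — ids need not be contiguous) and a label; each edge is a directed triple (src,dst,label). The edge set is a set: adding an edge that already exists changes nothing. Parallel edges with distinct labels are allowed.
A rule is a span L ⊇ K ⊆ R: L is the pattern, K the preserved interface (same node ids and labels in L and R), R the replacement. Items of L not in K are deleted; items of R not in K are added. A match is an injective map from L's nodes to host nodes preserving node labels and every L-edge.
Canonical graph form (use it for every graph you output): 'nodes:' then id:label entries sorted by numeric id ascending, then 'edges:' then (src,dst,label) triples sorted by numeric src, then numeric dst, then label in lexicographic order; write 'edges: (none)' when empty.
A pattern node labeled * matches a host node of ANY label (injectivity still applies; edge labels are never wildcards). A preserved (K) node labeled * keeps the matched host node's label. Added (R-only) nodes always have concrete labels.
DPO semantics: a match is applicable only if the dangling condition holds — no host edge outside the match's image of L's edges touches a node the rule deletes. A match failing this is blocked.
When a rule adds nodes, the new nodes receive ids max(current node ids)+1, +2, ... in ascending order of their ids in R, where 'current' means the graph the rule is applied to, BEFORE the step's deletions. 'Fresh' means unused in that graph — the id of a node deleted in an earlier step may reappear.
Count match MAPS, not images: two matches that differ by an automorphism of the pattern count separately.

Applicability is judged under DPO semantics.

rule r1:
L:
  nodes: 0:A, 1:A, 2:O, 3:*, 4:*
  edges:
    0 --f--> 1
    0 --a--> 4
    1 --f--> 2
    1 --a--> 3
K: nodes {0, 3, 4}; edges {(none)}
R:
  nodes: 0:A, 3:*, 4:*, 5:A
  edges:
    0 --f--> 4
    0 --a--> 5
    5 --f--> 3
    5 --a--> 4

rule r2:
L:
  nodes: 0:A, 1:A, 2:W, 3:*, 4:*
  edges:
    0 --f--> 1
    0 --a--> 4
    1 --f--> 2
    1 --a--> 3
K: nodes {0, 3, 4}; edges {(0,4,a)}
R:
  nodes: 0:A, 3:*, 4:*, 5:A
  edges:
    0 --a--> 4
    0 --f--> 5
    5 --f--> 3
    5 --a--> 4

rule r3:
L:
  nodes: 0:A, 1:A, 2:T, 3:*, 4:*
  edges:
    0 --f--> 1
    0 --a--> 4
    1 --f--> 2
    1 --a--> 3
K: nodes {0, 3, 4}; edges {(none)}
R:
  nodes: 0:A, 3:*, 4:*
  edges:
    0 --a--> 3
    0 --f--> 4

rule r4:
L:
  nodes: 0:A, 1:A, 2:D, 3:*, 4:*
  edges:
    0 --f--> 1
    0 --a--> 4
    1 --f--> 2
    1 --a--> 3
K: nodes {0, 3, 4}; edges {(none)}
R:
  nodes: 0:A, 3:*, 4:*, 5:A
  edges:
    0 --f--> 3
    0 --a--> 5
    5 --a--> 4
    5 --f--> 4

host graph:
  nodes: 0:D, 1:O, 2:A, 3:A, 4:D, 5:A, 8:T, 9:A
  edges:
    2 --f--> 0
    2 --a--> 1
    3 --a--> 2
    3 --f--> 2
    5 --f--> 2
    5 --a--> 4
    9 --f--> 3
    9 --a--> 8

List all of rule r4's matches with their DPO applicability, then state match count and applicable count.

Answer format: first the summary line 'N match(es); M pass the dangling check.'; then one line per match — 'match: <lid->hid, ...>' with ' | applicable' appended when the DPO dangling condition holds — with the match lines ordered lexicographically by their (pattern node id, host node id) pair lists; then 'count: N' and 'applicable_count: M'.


1 match(es); 0 pass the dangling check.
match: 0->5, 1->2, 2->0, 3->1, 4->4
count: 1
applicable_count: 0


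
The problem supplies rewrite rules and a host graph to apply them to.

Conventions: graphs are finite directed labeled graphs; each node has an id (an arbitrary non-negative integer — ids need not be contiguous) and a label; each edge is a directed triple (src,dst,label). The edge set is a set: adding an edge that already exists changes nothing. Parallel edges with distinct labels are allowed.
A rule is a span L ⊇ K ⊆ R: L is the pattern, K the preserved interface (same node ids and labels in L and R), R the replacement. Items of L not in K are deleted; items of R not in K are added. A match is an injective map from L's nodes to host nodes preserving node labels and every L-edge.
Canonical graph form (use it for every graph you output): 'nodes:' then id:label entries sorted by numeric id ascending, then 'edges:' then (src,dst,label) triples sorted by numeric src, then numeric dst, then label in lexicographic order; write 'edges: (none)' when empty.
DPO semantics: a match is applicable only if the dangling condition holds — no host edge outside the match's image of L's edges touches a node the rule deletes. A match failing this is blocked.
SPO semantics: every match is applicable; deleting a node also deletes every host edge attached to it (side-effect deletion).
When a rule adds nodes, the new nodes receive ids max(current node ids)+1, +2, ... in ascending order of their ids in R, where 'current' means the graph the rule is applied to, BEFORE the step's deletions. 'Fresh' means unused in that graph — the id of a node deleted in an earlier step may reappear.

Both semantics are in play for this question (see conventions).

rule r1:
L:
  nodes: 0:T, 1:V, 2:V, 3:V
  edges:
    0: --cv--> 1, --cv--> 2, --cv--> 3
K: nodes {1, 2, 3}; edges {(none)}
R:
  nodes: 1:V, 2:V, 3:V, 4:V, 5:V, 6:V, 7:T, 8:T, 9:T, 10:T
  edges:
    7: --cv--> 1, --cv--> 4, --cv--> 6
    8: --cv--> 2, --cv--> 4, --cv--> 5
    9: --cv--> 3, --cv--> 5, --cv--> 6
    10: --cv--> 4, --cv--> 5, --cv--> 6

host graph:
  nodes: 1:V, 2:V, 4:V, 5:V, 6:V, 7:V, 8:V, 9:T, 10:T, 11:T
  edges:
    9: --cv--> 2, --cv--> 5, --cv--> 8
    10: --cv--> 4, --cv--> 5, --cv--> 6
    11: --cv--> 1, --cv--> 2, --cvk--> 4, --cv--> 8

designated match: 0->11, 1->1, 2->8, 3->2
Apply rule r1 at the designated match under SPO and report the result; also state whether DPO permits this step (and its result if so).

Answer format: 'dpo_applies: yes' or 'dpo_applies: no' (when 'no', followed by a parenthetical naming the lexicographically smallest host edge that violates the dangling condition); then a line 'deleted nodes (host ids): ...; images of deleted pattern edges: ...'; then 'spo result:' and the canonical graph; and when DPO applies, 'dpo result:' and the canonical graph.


dpo_applies: no
(the rule deletes node 11, which keeps host edge (11,4,cvk) outside the match image — the dangling condition fails, DPO blocks; SPO proceeds and side-deletes such edges)
deleted nodes (host ids): 11; images of deleted pattern edges: (11,1,cv); (11,2,cv); (11,8,cv)
spo result:
nodes: 1:V, 2:V, 4:V, 5:V, 6:V, 7:V, 8:V, 9:T, 10:T, 12:V, 13:V, 14:V, 15:T, 16:T, 17:T, 18:T
edges: (9,2,cv); (9,5,cv); (9,8,cv); (10,4,cv); (10,5,cv); (10,6,cv); (15,1,cv); (15,12,cv); (15,14,cv); (16,8,cv); (16,12,cv); (16,13,cv); (17,2,cv); (17,13,cv); (17,14,cv); (18,12,cv); (18,13,cv); (18,14,cv)


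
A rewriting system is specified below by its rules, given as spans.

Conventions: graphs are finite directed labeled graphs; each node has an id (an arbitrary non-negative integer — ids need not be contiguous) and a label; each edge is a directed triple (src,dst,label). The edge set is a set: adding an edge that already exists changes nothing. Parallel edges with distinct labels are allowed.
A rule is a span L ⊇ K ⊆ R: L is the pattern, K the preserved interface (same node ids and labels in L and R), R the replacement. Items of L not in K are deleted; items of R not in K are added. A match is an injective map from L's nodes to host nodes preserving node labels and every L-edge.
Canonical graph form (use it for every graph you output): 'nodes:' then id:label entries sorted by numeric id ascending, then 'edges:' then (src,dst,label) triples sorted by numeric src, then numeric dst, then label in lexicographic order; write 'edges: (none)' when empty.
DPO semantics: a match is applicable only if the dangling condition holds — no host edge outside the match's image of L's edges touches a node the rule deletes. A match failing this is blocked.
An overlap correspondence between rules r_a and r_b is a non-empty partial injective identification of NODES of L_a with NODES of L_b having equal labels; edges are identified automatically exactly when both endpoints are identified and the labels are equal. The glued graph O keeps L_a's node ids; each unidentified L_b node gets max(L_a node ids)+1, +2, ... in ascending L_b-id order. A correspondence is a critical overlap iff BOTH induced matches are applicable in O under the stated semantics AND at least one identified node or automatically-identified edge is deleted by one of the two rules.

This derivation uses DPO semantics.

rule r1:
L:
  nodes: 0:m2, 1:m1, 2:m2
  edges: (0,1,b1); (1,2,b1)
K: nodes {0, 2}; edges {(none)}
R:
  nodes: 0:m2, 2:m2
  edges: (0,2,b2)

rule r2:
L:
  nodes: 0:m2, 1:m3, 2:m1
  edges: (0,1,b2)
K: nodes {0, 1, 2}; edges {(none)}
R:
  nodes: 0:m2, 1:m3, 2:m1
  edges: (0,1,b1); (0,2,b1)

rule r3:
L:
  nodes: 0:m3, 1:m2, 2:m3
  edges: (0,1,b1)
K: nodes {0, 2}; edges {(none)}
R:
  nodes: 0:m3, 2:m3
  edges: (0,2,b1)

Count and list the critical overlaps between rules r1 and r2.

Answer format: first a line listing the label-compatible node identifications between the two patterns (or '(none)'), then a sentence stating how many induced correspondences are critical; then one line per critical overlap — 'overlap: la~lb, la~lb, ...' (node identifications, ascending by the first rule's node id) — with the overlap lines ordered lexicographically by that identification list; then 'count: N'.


label-compatible node identifications between L(r1) and L(r2): 0~0, 1~2, 2~0
3 of the induced correspondences are critical overlaps of r1 and r2.
overlap: 0~0, 1~2
overlap: 1~2
overlap: 1~2, 2~0
count: 3


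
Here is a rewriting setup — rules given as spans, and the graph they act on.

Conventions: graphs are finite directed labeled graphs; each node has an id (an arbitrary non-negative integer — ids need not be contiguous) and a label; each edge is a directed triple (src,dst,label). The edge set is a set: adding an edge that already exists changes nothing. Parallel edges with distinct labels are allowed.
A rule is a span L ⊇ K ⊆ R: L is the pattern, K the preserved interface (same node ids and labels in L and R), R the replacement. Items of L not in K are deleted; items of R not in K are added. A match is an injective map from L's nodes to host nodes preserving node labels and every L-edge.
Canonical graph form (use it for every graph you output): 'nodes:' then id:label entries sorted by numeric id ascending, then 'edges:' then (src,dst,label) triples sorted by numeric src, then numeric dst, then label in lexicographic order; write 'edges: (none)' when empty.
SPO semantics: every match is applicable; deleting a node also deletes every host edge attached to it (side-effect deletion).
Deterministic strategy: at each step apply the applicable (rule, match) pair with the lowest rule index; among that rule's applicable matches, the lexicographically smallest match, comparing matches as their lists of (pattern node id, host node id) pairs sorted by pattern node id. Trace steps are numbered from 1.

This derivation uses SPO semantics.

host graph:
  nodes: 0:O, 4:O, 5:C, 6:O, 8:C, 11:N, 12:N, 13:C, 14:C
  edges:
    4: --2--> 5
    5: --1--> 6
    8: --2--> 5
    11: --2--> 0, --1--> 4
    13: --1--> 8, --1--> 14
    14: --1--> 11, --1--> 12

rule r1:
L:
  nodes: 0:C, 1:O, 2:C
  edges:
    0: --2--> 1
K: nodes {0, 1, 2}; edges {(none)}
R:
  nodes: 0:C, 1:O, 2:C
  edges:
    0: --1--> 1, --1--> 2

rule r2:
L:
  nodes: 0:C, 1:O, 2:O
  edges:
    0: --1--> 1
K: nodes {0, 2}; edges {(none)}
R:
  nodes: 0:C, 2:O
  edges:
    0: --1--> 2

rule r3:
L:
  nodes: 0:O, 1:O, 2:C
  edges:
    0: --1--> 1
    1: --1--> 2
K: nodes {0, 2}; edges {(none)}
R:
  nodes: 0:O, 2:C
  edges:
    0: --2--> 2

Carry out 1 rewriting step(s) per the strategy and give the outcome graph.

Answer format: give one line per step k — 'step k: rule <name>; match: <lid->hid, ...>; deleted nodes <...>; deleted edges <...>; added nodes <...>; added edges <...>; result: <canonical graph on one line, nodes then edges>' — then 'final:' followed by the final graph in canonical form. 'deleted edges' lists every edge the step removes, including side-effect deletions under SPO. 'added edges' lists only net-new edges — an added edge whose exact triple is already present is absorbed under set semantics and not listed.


step 1: rule r2; match: 0->5, 1->6, 2->0; deleted nodes 6; deleted edges (5,6,1); added nodes (none); added edges (5,0,1); result: nodes: 0:O, 4:O, 5:C, 8:C, 11:N, 12:N, 13:C, 14:C edges: (4,5,2); (5,0,1); (8,5,2); (11,0,2); (11,4,1); (13,8,1); (13,14,1); (14,11,1); (14,12,1)
final:
nodes: 0:O, 4:O, 5:C, 8:C, 11:N, 12:N, 13:C, 14:C
edges: (4,5,2); (5,0,1); (8,5,2); (11,0,2); (11,4,1); (13,8,1); (13,14,1); (14,11,1); (14,12,1)


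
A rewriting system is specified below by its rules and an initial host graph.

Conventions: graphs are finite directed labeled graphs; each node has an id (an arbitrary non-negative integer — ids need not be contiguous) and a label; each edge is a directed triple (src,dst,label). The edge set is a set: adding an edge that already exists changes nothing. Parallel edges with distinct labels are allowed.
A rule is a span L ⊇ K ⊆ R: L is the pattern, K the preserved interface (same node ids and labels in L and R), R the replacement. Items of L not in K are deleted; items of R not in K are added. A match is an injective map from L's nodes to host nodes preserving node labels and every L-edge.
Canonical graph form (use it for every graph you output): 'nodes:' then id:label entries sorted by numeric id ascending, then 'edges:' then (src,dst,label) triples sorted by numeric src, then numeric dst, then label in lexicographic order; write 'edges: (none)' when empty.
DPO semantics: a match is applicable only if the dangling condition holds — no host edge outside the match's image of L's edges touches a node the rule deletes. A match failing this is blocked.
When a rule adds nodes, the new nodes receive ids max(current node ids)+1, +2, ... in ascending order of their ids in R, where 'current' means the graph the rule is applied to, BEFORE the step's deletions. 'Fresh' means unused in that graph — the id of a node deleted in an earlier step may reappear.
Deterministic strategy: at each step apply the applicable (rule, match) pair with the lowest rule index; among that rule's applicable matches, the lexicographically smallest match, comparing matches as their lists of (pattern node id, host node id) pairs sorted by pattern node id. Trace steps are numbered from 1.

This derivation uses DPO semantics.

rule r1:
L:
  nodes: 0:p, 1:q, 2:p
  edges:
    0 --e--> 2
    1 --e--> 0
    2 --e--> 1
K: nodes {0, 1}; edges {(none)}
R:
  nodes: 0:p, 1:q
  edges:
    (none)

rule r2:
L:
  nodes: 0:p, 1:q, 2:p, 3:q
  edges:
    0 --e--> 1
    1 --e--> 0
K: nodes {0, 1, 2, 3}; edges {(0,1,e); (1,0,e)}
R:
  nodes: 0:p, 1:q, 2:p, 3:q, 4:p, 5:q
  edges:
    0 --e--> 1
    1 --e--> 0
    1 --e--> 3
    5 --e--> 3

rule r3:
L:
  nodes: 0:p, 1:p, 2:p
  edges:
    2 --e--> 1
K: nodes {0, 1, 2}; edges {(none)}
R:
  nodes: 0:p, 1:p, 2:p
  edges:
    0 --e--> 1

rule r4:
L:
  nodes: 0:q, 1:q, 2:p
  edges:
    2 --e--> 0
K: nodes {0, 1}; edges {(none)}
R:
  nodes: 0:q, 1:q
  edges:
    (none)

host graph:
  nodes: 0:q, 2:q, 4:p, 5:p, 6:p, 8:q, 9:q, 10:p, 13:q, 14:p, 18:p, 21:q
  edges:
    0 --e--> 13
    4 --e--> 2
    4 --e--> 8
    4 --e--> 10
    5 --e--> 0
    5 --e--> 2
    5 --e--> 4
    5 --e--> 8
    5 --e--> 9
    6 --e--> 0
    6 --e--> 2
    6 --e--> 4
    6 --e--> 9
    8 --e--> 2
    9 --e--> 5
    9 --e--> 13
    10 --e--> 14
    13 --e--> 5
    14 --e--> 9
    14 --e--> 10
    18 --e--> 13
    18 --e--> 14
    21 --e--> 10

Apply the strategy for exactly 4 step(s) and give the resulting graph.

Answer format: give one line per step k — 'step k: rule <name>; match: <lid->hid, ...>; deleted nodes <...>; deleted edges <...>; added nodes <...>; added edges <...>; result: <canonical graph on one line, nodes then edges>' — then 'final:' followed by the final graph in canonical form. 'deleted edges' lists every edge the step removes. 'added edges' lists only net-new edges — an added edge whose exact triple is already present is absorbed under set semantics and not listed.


step 1: rule r2; match: 0->5, 1->9, 2->4, 3->0; deleted nodes (none); deleted edges (none); added nodes 22, 23; added edges (9,0,e); (23,0,e); result: nodes: 0:q, 2:q, 4:p, 5:p, 6:p, 8:q, 9:q, 10:p, 13:q, 14:p, 18:p, 21:q, 22:p, 23:q edges: (0,13,e); (4,2,e); (4,8,e); (4,10,e); (5,0,e); (5,2,e); (5,4,e); (5,8,e); (5,9,e); (6,0,e); (6,2,e); (6,4,e); (6,9,e); (8,2,e); (9,0,e); (9,5,e); (9,13,e); (10,14,e); (13,5,e); (14,9,e); (14,10,e); (18,13,e); (18,14,e); (21,10,e); (23,0,e)
step 2: rule r2; match: 0->5, 1->9, 2->4, 3->0; deleted nodes (none); deleted edges (none); added nodes 24, 25; added edges (25,0,e); result: nodes: 0:q, 2:q, 4:p, 5:p, 6:p, 8:q, 9:q, 10:p, 13:q, 14:p, 18:p, 21:q, 22:p, 23:q, 24:p, 25:q edges: (0,13,e); (4,2,e); (4,8,e); (4,10,e); (5,0,e); (5,2,e); (5,4,e); (5,8,e); (5,9,e); (6,0,e); (6,2,e); (6,4,e); (6,9,e); (8,2,e); (9,0,e); (9,5,e); (9,13,e); (10,14,e); (13,5,e); (14,9,e); (14,10,e); (18,13,e); (18,14,e); (21,10,e); (23,0,e); (25,0,e)
step 3: rule r2; match: 0->5, 1->9, 2->4, 3->0; deleted nodes (none); deleted edges (none); added nodes 26, 27; added edges (27,0,e); result: nodes: 0:q, 2:q, 4:p, 5:p, 6:p, 8:q, 9:q, 10:p, 13:q, 14:p, 18:p, 21:q, 22:p, 23:q, 24:p, 25:q, 26:p, 27:q edges: (0,13,e); (4,2,e); (4,8,e); (4,10,e); (5,0,e); (5,2,e); (5,4,e); (5,8,e); (5,9,e); (6,0,e); (6,2,e); (6,4,e); (6,9,e); (8,2,e); (9,0,e); (9,5,e); (9,13,e); (10,14,e); (13,5,e); (14,9,e); (14,10,e); (18,13,e); (18,14,e); (21,10,e); (23,0,e); (25,0,e); (27,0,e)
step 4: rule r2; match: 0->5, 1->9, 2->4, 3->0; deleted nodes (none); deleted edges (none); added nodes 28, 29; added edges (29,0,e); result: nodes: 0:q, 2:q, 4:p, 5:p, 6:p, 8:q, 9:q, 10:p, 13:q, 14:p, 18:p, 21:q, 22:p, 23:q, 24:p, 25:q, 26:p, 27:q, 28:p, 29:q edges: (0,13,e); (4,2,e); (4,8,e); (4,10,e); (5,0,e); (5,2,e); (5,4,e); (5,8,e); (5,9,e); (6,0,e); (6,2,e); (6,4,e); (6,9,e); (8,2,e); (9,0,e); (9,5,e); (9,13,e); (10,14,e); (13,5,e); (14,9,e); (14,10,e); (18,13,e); (18,14,e); (21,10,e); (23,0,e); (25,0,e); (27,0,e); (29,0,e)
final:
nodes: 0:q, 2:q, 4:p, 5:p, 6:p, 8:q, 9:q, 10:p, 13:q, 14:p, 18:p, 21:q, 22:p, 23:q, 24:p, 25:q, 26:p, 27:q, 28:p, 29:q
edges: (0,13,e); (4,2,e); (4,8,e); (4,10,e); (5,0,e); (5,2,e); (5,4,e); (5,8,e); (5,9,e); (6,0,e); (6,2,e); (6,4,e); (6,9,e); (8,2,e); (9,0,e); (9,5,e); (9,13,e); (10,14,e); (13,5,e); (14,9,e); (14,10,e); (18,13,e); (18,14,e); (21,10,e); (23,0,e); (25,0,e); (27,0,e); (29,0,e)
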